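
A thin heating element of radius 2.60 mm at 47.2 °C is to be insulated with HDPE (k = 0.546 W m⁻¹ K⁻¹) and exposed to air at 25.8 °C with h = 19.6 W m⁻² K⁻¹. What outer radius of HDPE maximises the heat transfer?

For a cylinder, r_cr = k_ins/h = 0.546/19.6 = 0.0279 m = 2.79 cm

r_cr = 2.79 cm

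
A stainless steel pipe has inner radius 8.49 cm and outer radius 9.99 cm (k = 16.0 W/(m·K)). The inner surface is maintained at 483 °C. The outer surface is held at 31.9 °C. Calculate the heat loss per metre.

Q' = 279 kW/m

Q' = 2πk·ΔT/ln(r₂/r₁) = 2π × 16.0 × 451.1 / ln(0.0999/0.0849) = 2.79×10^5 W/m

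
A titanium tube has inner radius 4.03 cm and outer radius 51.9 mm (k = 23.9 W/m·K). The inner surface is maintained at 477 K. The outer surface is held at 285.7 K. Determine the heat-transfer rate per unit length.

Q' = 2πk·ΔT/ln(r₂/r₁) = 2π × 23.9 × 191.3 / ln(0.0519/0.0403) = 1.14×10^5 W/m

Q' = 1.14×10^5 W/m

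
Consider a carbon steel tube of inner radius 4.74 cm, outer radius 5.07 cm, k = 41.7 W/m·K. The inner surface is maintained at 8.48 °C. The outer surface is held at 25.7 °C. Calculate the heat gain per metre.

Q' = 67.0 kW/m

Q' = 2πk·ΔT/ln(r₂/r₁) = 2π × 41.7 × 17.22 / ln(0.0507/0.0474) = 67000 W/m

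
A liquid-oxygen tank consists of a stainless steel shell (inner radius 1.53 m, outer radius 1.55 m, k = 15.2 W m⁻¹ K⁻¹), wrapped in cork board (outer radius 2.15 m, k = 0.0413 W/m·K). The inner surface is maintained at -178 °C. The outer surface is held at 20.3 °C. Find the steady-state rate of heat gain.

Resistance network (inner→outer):
  R_stainless steel = (1/1.53 − 1/1.55)/(4πk) = 0.008433/(4π·15.2) = 4.415×10^-5 K/W
  R_cork board = (1/1.55 − 1/2.15)/(4πk) = 0.1800/(4π·0.0413) = 0.3469 K/W
ΣR = 4.415×10^-5 + 0.3469 = 0.3469 K/W
Q = ΔT/ΣR = (-178 °C − 20.3 °C)/0.3469 = -572 W
(Negative Q ⇒ heat flows inward; heat gain = 572 W.)

Q = 572 W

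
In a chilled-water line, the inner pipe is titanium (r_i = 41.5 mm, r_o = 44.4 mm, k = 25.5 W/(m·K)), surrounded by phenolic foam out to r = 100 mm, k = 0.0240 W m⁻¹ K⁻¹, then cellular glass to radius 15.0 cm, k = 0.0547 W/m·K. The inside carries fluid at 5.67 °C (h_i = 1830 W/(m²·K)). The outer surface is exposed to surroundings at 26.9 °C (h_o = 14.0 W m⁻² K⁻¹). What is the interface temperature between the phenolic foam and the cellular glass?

T = 22.9 °C

Resistance network (inner→outer):
  R'_conv,in = 1/(2πr h) = 1/(2π·0.0415·1830) = 0.002096 m·K/W
  R'_titanium = ln(0.0444/0.0415)/(2πk) = 0.06755/(2π·25.5) = 4.216×10^-4 m·K/W
  R'_phenolic foam = ln(0.100/0.0444)/(2πk) = 0.8119/(2π·0.0240) = 5.384 m·K/W
  R'_cellular glass = ln(0.150/0.100)/(2πk) = 0.4055/(2π·0.0547) = 1.180 m·K/W
  R'_conv,out = 1/(2πr h) = 1/(2π·0.150·14.0) = 0.07579 m·K/W
ΣR = 0.002096 + 4.216×10^-4 + 5.384 + 1.180 + 0.07579 = 6.642 m·K/W
Q' = ΔT/ΣR = (5.67 °C − 26.9 °C)/6.642 = -3.196 W/m
From the inner boundary to the phenolic foam/cellular glass interface, ΣR_partial = 5.387 m·K/W.
T_interface = T_in − Q'·ΣR_partial = 5.67 °C − (-3.196)(5.387) = 22.9 °C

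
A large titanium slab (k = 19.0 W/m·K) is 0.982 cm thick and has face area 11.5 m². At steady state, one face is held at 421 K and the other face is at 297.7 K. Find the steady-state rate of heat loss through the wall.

Q = kA·ΔT/L = 19.0 × 11.5 × |421 K − 297.7 K| / 0.00982 = 2.74×10^6 W

Q = 2.74×10^6 W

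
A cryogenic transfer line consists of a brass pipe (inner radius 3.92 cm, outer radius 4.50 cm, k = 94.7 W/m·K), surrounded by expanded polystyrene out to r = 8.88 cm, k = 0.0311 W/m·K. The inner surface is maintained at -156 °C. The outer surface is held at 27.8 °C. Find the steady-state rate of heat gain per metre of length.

Q' = 52.8 W/m

Treat each layer as a resistance in series:
  R'_brass = ln(0.0450/0.0392)/(2πk) = 0.1380/(2π·94.7) = 2.319×10^-4 m·K/W
  R'_expanded polystyrene = ln(0.0888/0.0450)/(2πk) = 0.6797/(2π·0.0311) = 3.479 m·K/W
ΣR = 2.319×10^-4 + 3.479 = 3.479 m·K/W
Q' = ΔT/ΣR = (-156 °C − 27.8 °C)/3.479 = -52.8 W/m
(Negative Q' ⇒ heat flows inward; heat gain = 52.8 W/m.)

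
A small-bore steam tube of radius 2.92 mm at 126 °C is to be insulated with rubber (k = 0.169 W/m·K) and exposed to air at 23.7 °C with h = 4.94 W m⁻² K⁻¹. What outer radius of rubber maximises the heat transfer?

r_cr = 3.42 cm

For a cylinder, r_cr = k_ins/h = 0.169/4.94 = 0.0342 m = 3.42 cm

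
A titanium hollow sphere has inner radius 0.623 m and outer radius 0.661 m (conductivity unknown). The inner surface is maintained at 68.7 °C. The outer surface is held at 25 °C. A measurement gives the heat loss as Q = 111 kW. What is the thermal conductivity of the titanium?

k = 18.7 W/m·K

ΣR = ΔT/Q = |68.7 − 25|/1.11×10^5 = 3.937×10^-4 K/W
(1/r₁−1/r₂)/(4πk) = 3.937×10^-4 ⇒ k = 0.09228/(4π·3.937×10^-4) = 18.7 W/m·K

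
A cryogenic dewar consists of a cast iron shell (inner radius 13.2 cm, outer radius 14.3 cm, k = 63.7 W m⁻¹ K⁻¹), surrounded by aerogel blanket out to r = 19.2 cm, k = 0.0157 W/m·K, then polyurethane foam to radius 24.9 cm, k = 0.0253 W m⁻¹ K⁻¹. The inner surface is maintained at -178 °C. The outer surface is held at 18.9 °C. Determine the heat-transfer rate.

Resistance network (inner→outer):
  R_cast iron = (1/0.132 − 1/0.143)/(4πk) = 0.5828/(4π·63.7) = 7.280×10^-4 K/W
  R_aerogel blanket = (1/0.143 − 1/0.192)/(4πk) = 1.785/(4π·0.0157) = 9.046 K/W
  R_polyurethane foam = (1/0.192 − 1/0.249)/(4πk) = 1.192/(4π·0.0253) = 3.750 K/W
ΣR = 7.280×10^-4 + 9.046 + 3.750 = 12.80 K/W
Q = ΔT/ΣR = (-178 °C − 18.9 °C)/12.80 = -15.4 W
(Negative Q ⇒ heat flows inward; heat gain = 15.4 W.)

Q = 15.4 W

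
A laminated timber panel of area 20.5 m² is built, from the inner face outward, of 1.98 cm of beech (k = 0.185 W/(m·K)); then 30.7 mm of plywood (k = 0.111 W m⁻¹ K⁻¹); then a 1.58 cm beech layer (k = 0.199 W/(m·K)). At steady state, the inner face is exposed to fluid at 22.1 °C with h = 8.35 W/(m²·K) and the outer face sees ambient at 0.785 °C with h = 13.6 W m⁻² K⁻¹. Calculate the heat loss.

Q = 666 W

Resistance network (inner→outer):
  R_conv,in = 1/(hA) = 1/(8.35·20.5) = 0.005842 K/W
  R_beech = L/(kA) = 0.0198/(0.185·20.5) = 0.005221 K/W
  R_plywood = L/(kA) = 0.0307/(0.111·20.5) = 0.01349 K/W
  R_beech = L/(kA) = 0.0158/(0.199·20.5) = 0.003873 K/W
  R_conv,out = 1/(hA) = 1/(13.6·20.5) = 0.003587 K/W
ΣR = 0.005842 + 0.005221 + 0.01349 + 0.003873 + 0.003587 = 0.03201 K/W
Q = ΔT/ΣR = (22.1 °C − 0.785 °C)/0.03201 = 666 W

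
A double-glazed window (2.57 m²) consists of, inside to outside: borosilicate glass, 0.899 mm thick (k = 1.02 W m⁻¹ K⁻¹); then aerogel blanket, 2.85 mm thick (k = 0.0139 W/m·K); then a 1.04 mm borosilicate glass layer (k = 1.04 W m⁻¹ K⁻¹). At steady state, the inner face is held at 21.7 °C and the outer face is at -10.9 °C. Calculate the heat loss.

Q = 405 W

Treat each layer as a resistance in series:
  R_borosilicate glass = L/(kA) = 8.99×10^-4/(1.02·2.57) = 3.429×10^-4 K/W
  R_aerogel blanket = L/(kA) = 0.00285/(0.0139·2.57) = 0.07978 K/W
  R_borosilicate glass = L/(kA) = 0.00104/(1.04·2.57) = 3.891×10^-4 K/W
ΣR = 3.429×10^-4 + 0.07978 + 3.891×10^-4 = 0.08051 K/W
Q = ΔT/ΣR = (21.7 °C − -10.9 °C)/0.08051 = 405 W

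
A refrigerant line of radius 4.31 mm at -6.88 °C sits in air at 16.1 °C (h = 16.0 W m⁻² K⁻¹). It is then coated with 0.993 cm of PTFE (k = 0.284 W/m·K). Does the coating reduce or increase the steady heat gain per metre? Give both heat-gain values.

Critical radius for a cylinder: r_cr = k/h = 0.0177 m = 1.77 cm.
Outer radius after coating: r₂ = 0.00431 + 0.00993 = 0.01424 m.
Since r₁ < r_cr and r₂ ≤ r_cr, the coating moves toward the maximum at r_cr — heat gain rises.
Bare: R = 1/(2πr₁h) = 2.308 m·K/W; Q = 22.98/2.308 = 9.96 W/m.
Coated: R = R_cond + R_conv = 1.368 m·K/W; Q = 22.98/1.368 = 16.8 W/m.

increases: 9.96 → 16.8 W/m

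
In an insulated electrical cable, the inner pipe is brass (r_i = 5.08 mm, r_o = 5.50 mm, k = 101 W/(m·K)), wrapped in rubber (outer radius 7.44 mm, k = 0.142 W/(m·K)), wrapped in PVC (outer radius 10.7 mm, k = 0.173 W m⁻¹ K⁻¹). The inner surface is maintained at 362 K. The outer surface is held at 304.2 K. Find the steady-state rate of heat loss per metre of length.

Q' = 85.9 W/m

Resistance network (inner→outer):
  R'_brass = ln(0.00550/0.00508)/(2πk) = 0.07944/(2π·101) = 1.252×10^-4 m·K/W
  R'_rubber = ln(0.00744/0.00550)/(2πk) = 0.3021/(2π·0.142) = 0.3386 m·K/W
  R'_PVC = ln(0.0107/0.00744)/(2πk) = 0.3634/(2π·0.173) = 0.3343 m·K/W
ΣR = 1.252×10^-4 + 0.3386 + 0.3343 = 0.6730 m·K/W
Q' = ΔT/ΣR = (362 K − 304.2 K)/0.6730 = 85.9 W/m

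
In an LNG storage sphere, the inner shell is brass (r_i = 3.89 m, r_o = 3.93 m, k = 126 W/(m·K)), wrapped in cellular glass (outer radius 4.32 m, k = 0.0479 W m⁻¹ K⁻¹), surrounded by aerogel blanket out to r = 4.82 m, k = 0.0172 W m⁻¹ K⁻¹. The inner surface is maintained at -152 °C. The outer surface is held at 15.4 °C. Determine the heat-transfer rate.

Q = 1120 W

Treat each layer as a resistance in series:
  R_brass = (1/3.89 − 1/3.93)/(4πk) = 0.002616/(4π·126) = 1.652×10^-6 K/W
  R_cellular glass = (1/3.93 − 1/4.32)/(4πk) = 0.02297/(4π·0.0479) = 0.03816 K/W
  R_aerogel blanket = (1/4.32 − 1/4.82)/(4πk) = 0.02401/(4π·0.0172) = 0.1111 K/W
ΣR = 1.652×10^-6 + 0.03816 + 0.1111 = 0.1493 K/W
Q = ΔT/ΣR = (-152 °C − 15.4 °C)/0.1493 = -1120 W
(Negative Q ⇒ heat flows inward; heat gain = 1120 W.)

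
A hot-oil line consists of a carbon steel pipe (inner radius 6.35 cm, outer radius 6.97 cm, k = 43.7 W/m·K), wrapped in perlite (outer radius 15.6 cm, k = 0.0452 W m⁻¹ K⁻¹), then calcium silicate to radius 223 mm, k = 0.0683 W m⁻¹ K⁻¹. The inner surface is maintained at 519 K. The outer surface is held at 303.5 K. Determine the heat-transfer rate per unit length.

Treat each layer as a resistance in series:
  R'_carbon steel = ln(0.0697/0.0635)/(2πk) = 0.09316/(2π·43.7) = 3.393×10^-4 m·K/W
  R'_perlite = ln(0.156/0.0697)/(2πk) = 0.8057/(2π·0.0452) = 2.837 m·K/W
  R'_calcium silicate = ln(0.223/0.156)/(2πk) = 0.3573/(2π·0.0683) = 0.8326 m·K/W
ΣR = 3.393×10^-4 + 2.837 + 0.8326 = 3.670 m·K/W
Q' = ΔT/ΣR = (519 K − 303.5 K)/3.670 = 58.7 W/m

Q' = 58.7 W/m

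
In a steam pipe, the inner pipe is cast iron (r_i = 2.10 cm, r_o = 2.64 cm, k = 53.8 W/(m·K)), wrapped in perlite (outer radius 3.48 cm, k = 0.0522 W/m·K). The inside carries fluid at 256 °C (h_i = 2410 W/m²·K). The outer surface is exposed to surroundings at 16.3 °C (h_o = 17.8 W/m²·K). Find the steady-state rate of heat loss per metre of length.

Resistance network (inner→outer):
  R'_conv,in = 1/(2πr h) = 1/(2π·0.0210·2410) = 0.003145 m·K/W
  R'_cast iron = ln(0.0264/0.0210)/(2πk) = 0.2288/(2π·53.8) = 6.770×10^-4 m·K/W
  R'_perlite = ln(0.0348/0.0264)/(2πk) = 0.2763/(2π·0.0522) = 0.8423 m·K/W
  R'_conv,out = 1/(2πr h) = 1/(2π·0.0348·17.8) = 0.2569 m·K/W
ΣR = 0.003145 + 6.770×10^-4 + 0.8423 + 0.2569 = 1.103 m·K/W
Q' = ΔT/ΣR = (256 °C − 16.3 °C)/1.103 = 217 W/m

Q' = 217 W/m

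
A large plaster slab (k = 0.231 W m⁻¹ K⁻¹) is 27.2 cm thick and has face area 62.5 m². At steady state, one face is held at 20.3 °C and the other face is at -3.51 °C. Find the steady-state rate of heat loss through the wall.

Q = 1260 W

Q = kA·ΔT/L = 0.231 × 62.5 × |20.3 °C − -3.51 °C| / 0.272 = 1260 W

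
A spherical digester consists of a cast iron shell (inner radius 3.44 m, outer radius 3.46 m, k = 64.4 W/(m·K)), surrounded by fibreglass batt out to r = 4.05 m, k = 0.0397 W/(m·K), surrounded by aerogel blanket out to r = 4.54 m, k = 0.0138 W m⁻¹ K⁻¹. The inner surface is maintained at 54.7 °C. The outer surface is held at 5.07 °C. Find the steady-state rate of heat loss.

Series thermal resistances, inner to outer:
  R_cast iron = (1/3.44 − 1/3.46)/(4πk) = 0.001680/(4π·64.4) = 2.076×10^-6 K/W
  R_fibreglass batt = (1/3.46 − 1/4.05)/(4πk) = 0.04210/(4π·0.0397) = 0.08440 K/W
  R_aerogel blanket = (1/4.05 − 1/4.54)/(4πk) = 0.02665/(4π·0.0138) = 0.1537 K/W
ΣR = 2.076×10^-6 + 0.08440 + 0.1537 = 0.2381 K/W
Q = ΔT/ΣR = (54.7 °C − 5.07 °C)/0.2381 = 208 W

Q = 208 W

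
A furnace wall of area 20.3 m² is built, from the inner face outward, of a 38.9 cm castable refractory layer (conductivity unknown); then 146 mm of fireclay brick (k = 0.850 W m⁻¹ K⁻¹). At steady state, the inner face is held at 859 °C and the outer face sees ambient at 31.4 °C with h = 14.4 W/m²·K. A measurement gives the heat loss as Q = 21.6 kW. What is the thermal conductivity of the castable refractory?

ΣR = ΔT/Q = |859 − 31.4|/21600 = 0.03831 K/W
Known resistances:
  R_fireclay brick = L/(kA) = 0.146/(0.850·20.3) = 0.008461 K/W
  R_conv,out = 1/(hA) = 1/(14.4·20.3) = 0.003421 K/W
R_castable refractory = ΣR − ΣR_known = 0.03831 − 0.01188 = 0.02643 K/W
L/(kA) = 0.02643 ⇒ k = 0.389/(0.02643·20.3) = 0.725 W/m·K

k = 0.725 W/m·K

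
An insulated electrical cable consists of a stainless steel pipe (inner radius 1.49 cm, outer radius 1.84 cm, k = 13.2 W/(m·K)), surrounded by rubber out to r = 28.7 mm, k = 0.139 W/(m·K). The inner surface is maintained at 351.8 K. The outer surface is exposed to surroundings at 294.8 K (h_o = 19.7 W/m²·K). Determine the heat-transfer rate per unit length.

Q' = 71.9 W/m

Treat each layer as a resistance in series:
  R'_stainless steel = ln(0.0184/0.0149)/(2πk) = 0.2110/(2π·13.2) = 0.002544 m·K/W
  R'_rubber = ln(0.0287/0.0184)/(2πk) = 0.4445/(2π·0.139) = 0.5090 m·K/W
  R'_conv,out = 1/(2πr h) = 1/(2π·0.0287·19.7) = 0.2815 m·K/W
ΣR = 0.002544 + 0.5090 + 0.2815 = 0.7930 m·K/W
Q' = ΔT/ΣR = (351.8 K − 294.8 K)/0.7930 = 71.9 W/m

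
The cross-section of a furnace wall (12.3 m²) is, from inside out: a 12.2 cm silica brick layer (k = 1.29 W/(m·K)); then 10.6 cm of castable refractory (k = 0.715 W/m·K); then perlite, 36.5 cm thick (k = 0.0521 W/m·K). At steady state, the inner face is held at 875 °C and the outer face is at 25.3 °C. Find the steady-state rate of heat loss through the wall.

Treat each layer as a resistance in series:
  R_silica brick = L/(kA) = 0.122/(1.29·12.3) = 0.007689 K/W
  R_castable refractory = L/(kA) = 0.106/(0.715·12.3) = 0.01205 K/W
  R_perlite = L/(kA) = 0.365/(0.0521·12.3) = 0.5696 K/W
ΣR = 0.007689 + 0.01205 + 0.5696 = 0.5893 K/W
Q = ΔT/ΣR = (875 °C − 25.3 °C)/0.5893 = 1440 W

Q = 1440 W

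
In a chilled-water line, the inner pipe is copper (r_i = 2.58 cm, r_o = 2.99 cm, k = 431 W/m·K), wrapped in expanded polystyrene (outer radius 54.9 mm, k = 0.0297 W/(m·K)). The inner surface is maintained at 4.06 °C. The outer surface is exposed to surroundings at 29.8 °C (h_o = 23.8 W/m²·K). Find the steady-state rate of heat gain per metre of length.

Resistance network (inner→outer):
  R'_copper = ln(0.0299/0.0258)/(2πk) = 0.1475/(2π·431) = 5.446×10^-5 m·K/W
  R'_expanded polystyrene = ln(0.0549/0.0299)/(2πk) = 0.6077/(2π·0.0297) = 3.256 m·K/W
  R'_conv,out = 1/(2πr h) = 1/(2π·0.0549·23.8) = 0.1218 m·K/W
ΣR = 5.446×10^-5 + 3.256 + 0.1218 = 3.378 m·K/W
Q' = ΔT/ΣR = (4.06 °C − 29.8 °C)/3.378 = -7.62 W/m
(Negative Q' ⇒ heat flows inward; heat gain = 7.62 W/m.)

Q' = 7.62 W/m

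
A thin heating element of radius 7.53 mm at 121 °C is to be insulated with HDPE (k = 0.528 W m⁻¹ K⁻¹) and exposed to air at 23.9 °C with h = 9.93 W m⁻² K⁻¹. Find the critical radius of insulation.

r_cr = 5.32 cm

For a cylinder, r_cr = k_ins/h = 0.528/9.93 = 0.0532 m = 5.32 cm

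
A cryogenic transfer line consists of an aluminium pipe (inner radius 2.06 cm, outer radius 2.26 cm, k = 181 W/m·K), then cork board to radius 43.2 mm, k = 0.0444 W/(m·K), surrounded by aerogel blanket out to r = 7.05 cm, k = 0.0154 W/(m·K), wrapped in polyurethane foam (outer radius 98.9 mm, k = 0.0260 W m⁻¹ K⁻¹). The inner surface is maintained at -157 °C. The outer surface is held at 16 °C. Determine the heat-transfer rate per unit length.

Q' = 18.3 W/m

Series thermal resistances, inner to outer:
  R'_aluminium = ln(0.0226/0.0206)/(2πk) = 0.09266/(2π·181) = 8.148×10^-5 m·K/W
  R'_cork board = ln(0.0432/0.0226)/(2πk) = 0.6479/(2π·0.0444) = 2.322 m·K/W
  R'_aerogel blanket = ln(0.0705/0.0432)/(2πk) = 0.4898/(2π·0.0154) = 5.062 m·K/W
  R'_polyurethane foam = ln(0.0989/0.0705)/(2πk) = 0.3385/(2π·0.0260) = 2.072 m·K/W
ΣR = 8.148×10^-5 + 2.322 + 5.062 + 2.072 = 9.456 m·K/W
Q' = ΔT/ΣR = (-157 °C − 16 °C)/9.456 = -18.3 W/m
(Negative Q' ⇒ heat flows inward; heat gain = 18.3 W/m.)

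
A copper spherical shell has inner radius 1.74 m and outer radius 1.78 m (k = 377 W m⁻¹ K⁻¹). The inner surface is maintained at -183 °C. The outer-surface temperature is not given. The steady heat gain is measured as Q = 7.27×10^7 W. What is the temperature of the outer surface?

Series resistances:
  R_copper = (1/1.74 − 1/1.78)/(4πk) = 0.01291/(4π·377) = 2.726×10^-6 K/W
ΣR = 2.726×10^-6 K/W
ΔT = Q·ΣR = 7.27×10^7 × 2.726×10^-6 = 198.2 K
Heat flows inward, so T_out = T_in + ΔT = -183 + 198.2 = 15.2 °C

T_out = 15.2 °C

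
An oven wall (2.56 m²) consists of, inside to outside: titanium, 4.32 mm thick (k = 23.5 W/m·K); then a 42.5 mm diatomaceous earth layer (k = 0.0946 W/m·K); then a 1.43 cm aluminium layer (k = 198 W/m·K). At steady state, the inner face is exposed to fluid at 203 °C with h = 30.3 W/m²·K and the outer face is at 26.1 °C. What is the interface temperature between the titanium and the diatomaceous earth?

T = 191 °C

Resistance network (inner→outer):
  R_conv,in = 1/(hA) = 1/(30.3·2.56) = 0.01289 K/W
  R_titanium = L/(kA) = 0.00432/(23.5·2.56) = 7.181×10^-5 K/W
  R_diatomaceous earth = L/(kA) = 0.0425/(0.0946·2.56) = 0.1755 K/W
  R_aluminium = L/(kA) = 0.0143/(198·2.56) = 2.821×10^-5 K/W
ΣR = 0.01289 + 7.181×10^-5 + 0.1755 + 2.821×10^-5 = 0.1885 K/W
Q = ΔT/ΣR = (203 °C − 26.1 °C)/0.1885 = 938.5 W
From the inner boundary to the titanium/diatomaceous earth interface, ΣR_partial = 0.01296 K/W.
T_interface = T_in − Q·ΣR_partial = 203 °C − (938.5)(0.01296) = 191 °C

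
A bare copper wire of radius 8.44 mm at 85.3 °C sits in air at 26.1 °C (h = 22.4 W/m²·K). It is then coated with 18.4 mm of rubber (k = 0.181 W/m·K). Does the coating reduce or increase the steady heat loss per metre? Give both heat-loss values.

Critical radius for a cylinder: r_cr = k/h = 0.00808 m = 0.808 cm.
Outer radius after coating: r₂ = 0.00844 + 0.0184 = 0.02684 m.
Since r₁ ≥ r_cr, any added insulation reduces the heat loss.
Bare: R = 1/(2πr₁h) = 0.8418 m·K/W; Q = 59.2/0.8418 = 70.3 W/m.
Coated: R = R_cond + R_conv = 1.282 m·K/W; Q = 59.2/1.282 = 46.2 W/m.

reduces: 70.3 → 46.2 W/m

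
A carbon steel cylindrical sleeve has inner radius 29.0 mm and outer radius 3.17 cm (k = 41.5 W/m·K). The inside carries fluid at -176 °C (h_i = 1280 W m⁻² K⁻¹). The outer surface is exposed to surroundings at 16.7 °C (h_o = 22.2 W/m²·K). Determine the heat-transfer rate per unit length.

Q' = 835 W/m

Series thermal resistances, inner to outer:
  R'_conv,in = 1/(2πr h) = 1/(2π·0.0290·1280) = 0.004288 m·K/W
  R'_carbon steel = ln(0.0317/0.0290)/(2πk) = 0.08902/(2π·41.5) = 3.414×10^-4 m·K/W
  R'_conv,out = 1/(2πr h) = 1/(2π·0.0317·22.2) = 0.2262 m·K/W
ΣR = 0.004288 + 3.414×10^-4 + 0.2262 = 0.2308 m·K/W
Q' = ΔT/ΣR = (-176 °C − 16.7 °C)/0.2308 = -835 W/m
(Negative Q' ⇒ heat flows inward; heat gain = 835 W/m.)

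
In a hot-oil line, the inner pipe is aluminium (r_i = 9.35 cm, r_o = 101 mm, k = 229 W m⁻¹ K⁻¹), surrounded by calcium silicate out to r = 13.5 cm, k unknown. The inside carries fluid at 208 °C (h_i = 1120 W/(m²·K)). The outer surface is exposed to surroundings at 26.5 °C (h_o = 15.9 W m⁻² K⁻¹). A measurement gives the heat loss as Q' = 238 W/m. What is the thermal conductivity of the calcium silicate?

k = 0.0672 W/m·K

ΣR = ΔT/Q' = |208 − 26.5|/238 = 0.7626 m·K/W
Known resistances:
  R'_conv,in = 1/(2πr h) = 1/(2π·0.0935·1120) = 0.001520 m·K/W
  R'_aluminium = ln(0.101/0.0935)/(2πk) = 0.07716/(2π·229) = 5.363×10^-5 m·K/W
  R'_conv,out = 1/(2πr h) = 1/(2π·0.135·15.9) = 0.07415 m·K/W
R_calcium silicate = ΣR − ΣR_known = 0.7626 − 0.07572 = 0.6869 m·K/W
ln(r₂/r₁)/(2πk) = 0.6869 ⇒ k = 0.2902/(2π·0.6869) = 0.0672 W/m·K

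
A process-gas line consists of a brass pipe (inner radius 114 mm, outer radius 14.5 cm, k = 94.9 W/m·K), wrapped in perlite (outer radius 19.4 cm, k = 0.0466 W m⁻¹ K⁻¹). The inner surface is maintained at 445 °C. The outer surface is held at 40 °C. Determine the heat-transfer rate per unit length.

Series thermal resistances, inner to outer:
  R'_brass = ln(0.145/0.114)/(2πk) = 0.2405/(2π·94.9) = 4.034×10^-4 m·K/W
  R'_perlite = ln(0.194/0.145)/(2πk) = 0.2911/(2π·0.0466) = 0.9943 m·K/W
ΣR = 4.034×10^-4 + 0.9943 = 0.9947 m·K/W
Q' = ΔT/ΣR = (445 °C − 40 °C)/0.9947 = 407 W/m

Q' = 407 W/m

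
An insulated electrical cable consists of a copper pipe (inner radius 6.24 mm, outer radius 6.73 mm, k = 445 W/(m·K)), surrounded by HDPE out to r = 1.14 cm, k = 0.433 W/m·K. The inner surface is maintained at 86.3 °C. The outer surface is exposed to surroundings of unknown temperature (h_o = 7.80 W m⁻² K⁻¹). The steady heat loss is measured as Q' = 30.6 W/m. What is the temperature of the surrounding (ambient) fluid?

Series resistances:
  R'_copper = ln(0.00673/0.00624)/(2πk) = 0.07559/(2π·445) = 2.704×10^-5 m·K/W
  R'_HDPE = ln(0.0114/0.00673)/(2πk) = 0.5270/(2π·0.433) = 0.1937 m·K/W
  R'_conv,out = 1/(2πr h) = 1/(2π·0.0114·7.80) = 1.790 m·K/W
ΣR = 1.984 m·K/W
ΔT = Q'·ΣR = 30.6 × 1.984 = 60.71 K
Heat flows outward, so T_out = T_in − ΔT = 86.3 − 60.71 = 25.6 °C

T_out = 25.6 °C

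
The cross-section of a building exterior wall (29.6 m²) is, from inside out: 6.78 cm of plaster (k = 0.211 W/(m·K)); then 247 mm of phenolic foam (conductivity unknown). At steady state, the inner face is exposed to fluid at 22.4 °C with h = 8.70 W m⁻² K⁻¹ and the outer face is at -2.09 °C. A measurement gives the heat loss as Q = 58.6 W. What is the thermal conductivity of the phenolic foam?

ΣR = ΔT/Q = |22.4 − -2.09|/58.6 = 0.4179 K/W
Known resistances:
  R_conv,in = 1/(hA) = 1/(8.70·29.6) = 0.003883 K/W
  R_plaster = L/(kA) = 0.0678/(0.211·29.6) = 0.01086 K/W
R_phenolic foam = ΣR − ΣR_known = 0.4179 − 0.01474 = 0.4032 K/W
L/(kA) = 0.4032 ⇒ k = 0.247/(0.4032·29.6) = 0.0207 W/m·K

k = 0.0207 W/m·K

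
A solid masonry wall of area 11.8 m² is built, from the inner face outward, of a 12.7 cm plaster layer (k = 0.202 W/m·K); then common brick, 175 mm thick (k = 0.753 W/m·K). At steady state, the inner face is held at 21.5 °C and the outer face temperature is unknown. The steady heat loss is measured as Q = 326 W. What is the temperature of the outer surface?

Series resistances:
  R_plaster = L/(kA) = 0.127/(0.202·11.8) = 0.05328 K/W
  R_common brick = L/(kA) = 0.175/(0.753·11.8) = 0.01970 K/W
ΣR = 0.07298 K/W
ΔT = Q·ΣR = 326 × 0.07298 = 23.79 K
Heat flows outward, so T_out = T_in − ΔT = 21.5 − 23.79 = -2.29 °C

T_out = -2.29 °C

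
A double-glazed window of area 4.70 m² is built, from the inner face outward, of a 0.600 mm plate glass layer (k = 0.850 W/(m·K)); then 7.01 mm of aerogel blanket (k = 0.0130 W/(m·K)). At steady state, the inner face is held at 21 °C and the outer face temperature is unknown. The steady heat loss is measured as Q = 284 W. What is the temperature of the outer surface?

T_out = -11.6 °C

Series resistances:
  R_plate glass = L/(kA) = 6.00×10^-4/(0.850·4.70) = 1.502×10^-4 K/W
  R_aerogel blanket = L/(kA) = 0.00701/(0.0130·4.70) = 0.1147 K/W
ΣR = 0.1149 K/W
ΔT = Q·ΣR = 284 × 0.1149 = 32.63 K
Heat flows outward, so T_out = T_in − ΔT = 21 − 32.63 = -11.6 °C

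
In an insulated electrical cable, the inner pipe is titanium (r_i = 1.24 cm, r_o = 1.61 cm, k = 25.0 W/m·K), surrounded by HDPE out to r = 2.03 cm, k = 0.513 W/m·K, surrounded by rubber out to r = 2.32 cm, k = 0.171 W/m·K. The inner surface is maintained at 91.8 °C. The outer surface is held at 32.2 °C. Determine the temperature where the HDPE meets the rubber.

Treat each layer as a resistance in series:
  R'_titanium = ln(0.0161/0.0124)/(2πk) = 0.2611/(2π·25.0) = 0.001662 m·K/W
  R'_HDPE = ln(0.0203/0.0161)/(2πk) = 0.2318/(2π·0.513) = 0.07191 m·K/W
  R'_rubber = ln(0.0232/0.0203)/(2πk) = 0.1335/(2π·0.171) = 0.1243 m·K/W
ΣR = 0.001662 + 0.07191 + 0.1243 = 0.1979 m·K/W
Q' = ΔT/ΣR = (91.8 °C − 32.2 °C)/0.1979 = 301.2 W/m
From the inner boundary to the HDPE/rubber interface, ΣR_partial = 0.07357 m·K/W.
T_interface = T_in − Q'·ΣR_partial = 91.8 °C − (301.2)(0.07357) = 69.6 °C

T = 69.6 °C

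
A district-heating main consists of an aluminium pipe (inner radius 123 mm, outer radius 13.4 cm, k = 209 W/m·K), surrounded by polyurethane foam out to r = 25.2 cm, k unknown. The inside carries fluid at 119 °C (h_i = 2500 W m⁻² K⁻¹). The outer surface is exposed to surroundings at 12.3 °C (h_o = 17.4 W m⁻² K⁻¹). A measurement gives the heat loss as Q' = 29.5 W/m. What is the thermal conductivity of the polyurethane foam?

k = 0.0281 W/m·K

ΣR = ΔT/Q' = |119 − 12.3|/29.5 = 3.617 m·K/W
Known resistances:
  R'_conv,in = 1/(2πr h) = 1/(2π·0.123·2500) = 5.176×10^-4 m·K/W
  R'_aluminium = ln(0.134/0.123)/(2πk) = 0.08566/(2π·209) = 6.523×10^-5 m·K/W
  R'_conv,out = 1/(2πr h) = 1/(2π·0.252·17.4) = 0.03630 m·K/W
R_polyurethane foam = ΣR − ΣR_known = 3.617 − 0.03688 = 3.580 m·K/W
ln(r₂/r₁)/(2πk) = 3.580 ⇒ k = 0.6316/(2π·3.580) = 0.0281 W/m·K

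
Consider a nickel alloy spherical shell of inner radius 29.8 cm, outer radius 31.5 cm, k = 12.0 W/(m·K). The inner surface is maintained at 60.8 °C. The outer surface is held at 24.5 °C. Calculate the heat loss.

Q = 30200 W

Q = 4πk·ΔT/(1/r₁ − 1/r₂) = 4π × 12.0 × 36.3 / (1/0.298 − 1/0.315) = 30200 W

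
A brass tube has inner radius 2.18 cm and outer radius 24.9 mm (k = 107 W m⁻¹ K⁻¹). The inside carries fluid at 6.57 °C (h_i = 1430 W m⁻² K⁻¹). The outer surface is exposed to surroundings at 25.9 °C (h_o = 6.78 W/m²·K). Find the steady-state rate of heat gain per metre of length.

Resistance network (inner→outer):
  R'_conv,in = 1/(2πr h) = 1/(2π·0.0218·1430) = 0.005105 m·K/W
  R'_brass = ln(0.0249/0.0218)/(2πk) = 0.1330/(2π·107) = 1.978×10^-4 m·K/W
  R'_conv,out = 1/(2πr h) = 1/(2π·0.0249·6.78) = 0.9427 m·K/W
ΣR = 0.005105 + 1.978×10^-4 + 0.9427 = 0.9480 m·K/W
Q' = ΔT/ΣR = (6.57 °C − 25.9 °C)/0.9480 = -20.4 W/m
(Negative Q' ⇒ heat flows inward; heat gain = 20.4 W/m.)

Q' = 20.4 W/m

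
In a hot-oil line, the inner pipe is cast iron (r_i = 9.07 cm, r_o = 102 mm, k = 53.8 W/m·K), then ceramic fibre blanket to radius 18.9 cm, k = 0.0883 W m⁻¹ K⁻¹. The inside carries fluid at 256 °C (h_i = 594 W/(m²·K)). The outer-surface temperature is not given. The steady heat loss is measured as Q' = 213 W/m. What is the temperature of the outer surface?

T_out = 18.5 °C

Series resistances:
  R'_conv,in = 1/(2πr h) = 1/(2π·0.0907·594) = 0.002954 m·K/W
  R'_cast iron = ln(0.102/0.0907)/(2πk) = 0.1174/(2π·53.8) = 3.473×10^-4 m·K/W
  R'_ceramic fibre blanket = ln(0.189/0.102)/(2πk) = 0.6168/(2π·0.0883) = 1.112 m·K/W
ΣR = 1.115 m·K/W
ΔT = Q'·ΣR = 213 × 1.115 = 237.5 K
Heat flows outward, so T_out = T_in − ΔT = 256 − 237.5 = 18.5 °C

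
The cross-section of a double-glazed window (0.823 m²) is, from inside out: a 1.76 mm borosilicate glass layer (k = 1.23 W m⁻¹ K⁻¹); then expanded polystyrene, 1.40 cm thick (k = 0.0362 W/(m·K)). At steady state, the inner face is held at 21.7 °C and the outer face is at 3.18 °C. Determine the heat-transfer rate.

Q = 39.3 W

Treat each layer as a resistance in series:
  R_borosilicate glass = L/(kA) = 0.00176/(1.23·0.823) = 0.001739 K/W
  R_expanded polystyrene = L/(kA) = 0.0140/(0.0362·0.823) = 0.4699 K/W
ΣR = 0.001739 + 0.4699 = 0.4716 K/W
Q = ΔT/ΣR = (21.7 °C − 3.18 °C)/0.4716 = 39.3 W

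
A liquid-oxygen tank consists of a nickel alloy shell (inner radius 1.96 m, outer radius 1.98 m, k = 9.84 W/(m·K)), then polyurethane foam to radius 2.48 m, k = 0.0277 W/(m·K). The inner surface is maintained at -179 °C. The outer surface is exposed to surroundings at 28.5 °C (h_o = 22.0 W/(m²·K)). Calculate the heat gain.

Series thermal resistances, inner to outer:
  R_nickel alloy = (1/1.96 − 1/1.98)/(4πk) = 0.005154/(4π·9.84) = 4.168×10^-5 K/W
  R_polyurethane foam = (1/1.98 − 1/2.48)/(4πk) = 0.1018/(4π·0.0277) = 0.2925 K/W
  R_conv,out = 1/(4πr²h) = 1/(4π·2.48²·22.0) = 5.881×10^-4 K/W
ΣR = 4.168×10^-5 + 0.2925 + 5.881×10^-4 = 0.2931 K/W
Q = ΔT/ΣR = (-179 °C − 28.5 °C)/0.2931 = -708 W
(Negative Q ⇒ heat flows inward; heat gain = 708 W.)

Q = 708 W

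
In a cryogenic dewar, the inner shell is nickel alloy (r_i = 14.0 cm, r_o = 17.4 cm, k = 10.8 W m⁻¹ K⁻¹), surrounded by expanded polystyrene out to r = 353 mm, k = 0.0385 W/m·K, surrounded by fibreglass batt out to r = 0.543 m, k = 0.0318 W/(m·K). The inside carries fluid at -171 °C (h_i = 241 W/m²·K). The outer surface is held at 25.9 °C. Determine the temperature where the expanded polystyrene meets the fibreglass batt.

Treat each layer as a resistance in series:
  R_conv,in = 1/(4πr²h) = 1/(4π·0.140²·241) = 0.01685 K/W
  R_nickel alloy = (1/0.140 − 1/0.174)/(4πk) = 1.396/(4π·10.8) = 0.01028 K/W
  R_expanded polystyrene = (1/0.174 − 1/0.353)/(4πk) = 2.914/(4π·0.0385) = 6.024 K/W
  R_fibreglass batt = (1/0.353 − 1/0.543)/(4πk) = 0.9912/(4π·0.0318) = 2.481 K/W
ΣR = 0.01685 + 0.01028 + 6.024 + 2.481 = 8.532 K/W
Q = ΔT/ΣR = (-171 °C − 25.9 °C)/8.532 = -23.08 W
From the inner boundary to the expanded polystyrene/fibreglass batt interface, ΣR_partial = 6.051 K/W.
T_interface = T_in − Q·ΣR_partial = -171 °C − (-23.08)(6.051) = -31.3 °C

T = -31.3 °C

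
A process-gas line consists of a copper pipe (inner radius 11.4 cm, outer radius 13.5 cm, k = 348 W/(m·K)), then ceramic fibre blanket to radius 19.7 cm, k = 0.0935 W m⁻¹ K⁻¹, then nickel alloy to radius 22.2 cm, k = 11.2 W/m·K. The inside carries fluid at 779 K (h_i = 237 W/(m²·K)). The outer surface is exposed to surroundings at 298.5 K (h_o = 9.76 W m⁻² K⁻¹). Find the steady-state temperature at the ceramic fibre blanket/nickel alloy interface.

Treat each layer as a resistance in series:
  R'_conv,in = 1/(2πr h) = 1/(2π·0.114·237) = 0.005891 m·K/W
  R'_copper = ln(0.135/0.114)/(2πk) = 0.1691/(2π·348) = 7.733×10^-5 m·K/W
  R'_ceramic fibre blanket = ln(0.197/0.135)/(2πk) = 0.3779/(2π·0.0935) = 0.6433 m·K/W
  R'_nickel alloy = ln(0.222/0.197)/(2πk) = 0.1195/(2π·11.2) = 0.001698 m·K/W
  R'_conv,out = 1/(2πr h) = 1/(2π·0.222·9.76) = 0.07345 m·K/W
ΣR = 0.005891 + 7.733×10^-5 + 0.6433 + 0.001698 + 0.07345 = 0.7244 m·K/W
Q' = ΔT/ΣR = (779 K − 298.5 K)/0.7244 = 663.3 W/m
From the inner boundary to the ceramic fibre blanket/nickel alloy interface, ΣR_partial = 0.6493 m·K/W.
T_interface = T_in − Q'·ΣR_partial = 779 K − (663.3)(0.6493) = 348.3 K

T = 348.3 K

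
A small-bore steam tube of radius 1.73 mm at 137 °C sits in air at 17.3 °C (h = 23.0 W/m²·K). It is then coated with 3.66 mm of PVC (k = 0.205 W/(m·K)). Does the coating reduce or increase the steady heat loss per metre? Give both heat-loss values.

increases: 29.9 → 55.3 W/m

Critical radius for a cylinder: r_cr = k/h = 0.00891 m = 0.891 cm.
Outer radius after coating: r₂ = 0.00173 + 0.00366 = 0.00539 m.
Since r₁ < r_cr and r₂ ≤ r_cr, the coating moves toward the maximum at r_cr — heat loss rises.
Bare: R = 1/(2πr₁h) = 4.000 m·K/W; Q = 119.7/4.000 = 29.9 W/m.
Coated: R = R_cond + R_conv = 2.166 m·K/W; Q = 119.7/2.166 = 55.3 W/m.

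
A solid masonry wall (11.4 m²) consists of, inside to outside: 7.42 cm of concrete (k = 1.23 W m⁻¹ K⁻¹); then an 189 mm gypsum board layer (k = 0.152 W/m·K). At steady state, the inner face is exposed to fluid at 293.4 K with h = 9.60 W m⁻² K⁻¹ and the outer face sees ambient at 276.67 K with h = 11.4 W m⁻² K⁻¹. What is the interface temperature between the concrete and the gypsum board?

T = 291.6 K

Series thermal resistances, inner to outer:
  R_conv,in = 1/(hA) = 1/(9.60·11.4) = 0.009137 K/W
  R_concrete = L/(kA) = 0.0742/(1.23·11.4) = 0.005292 K/W
  R_gypsum board = L/(kA) = 0.189/(0.152·11.4) = 0.1091 K/W
  R_conv,out = 1/(hA) = 1/(11.4·11.4) = 0.007695 K/W
ΣR = 0.009137 + 0.005292 + 0.1091 + 0.007695 = 0.1312 K/W
Q = ΔT/ΣR = (293.4 K − 276.67 K)/0.1312 = 127.5 W
From the inner boundary to the concrete/gypsum board interface, ΣR_partial = 0.01443 K/W.
T_interface = T_in − Q·ΣR_partial = 293.4 K − (127.5)(0.01443) = 291.6 K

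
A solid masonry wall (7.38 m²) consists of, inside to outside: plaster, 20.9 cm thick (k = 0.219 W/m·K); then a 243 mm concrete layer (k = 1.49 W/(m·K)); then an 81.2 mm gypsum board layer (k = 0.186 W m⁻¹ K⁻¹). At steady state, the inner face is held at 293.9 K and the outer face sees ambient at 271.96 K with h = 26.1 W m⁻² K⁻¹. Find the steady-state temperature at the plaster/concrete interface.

T = 280.75 K

Resistance network (inner→outer):
  R_plaster = L/(kA) = 0.209/(0.219·7.38) = 0.1293 K/W
  R_concrete = L/(kA) = 0.243/(1.49·7.38) = 0.02210 K/W
  R_gypsum board = L/(kA) = 0.0812/(0.186·7.38) = 0.05915 K/W
  R_conv,out = 1/(hA) = 1/(26.1·7.38) = 0.005192 K/W
ΣR = 0.1293 + 0.02210 + 0.05915 + 0.005192 = 0.2157 K/W
Q = ΔT/ΣR = (293.9 K − 271.96 K)/0.2157 = 101.7 W
From the inner boundary to the plaster/concrete interface, ΣR_partial = 0.1293 K/W.
T_interface = T_in − Q·ΣR_partial = 293.9 K − (101.7)(0.1293) = 280.75 K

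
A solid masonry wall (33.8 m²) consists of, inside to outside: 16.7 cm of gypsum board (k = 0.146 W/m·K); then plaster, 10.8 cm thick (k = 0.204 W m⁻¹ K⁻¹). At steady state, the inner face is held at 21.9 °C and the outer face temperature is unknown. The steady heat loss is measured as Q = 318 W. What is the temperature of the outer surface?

T_out = 6.16 °C

Sum the resistances:
  R_gypsum board = L/(kA) = 0.167/(0.146·33.8) = 0.03384 K/W
  R_plaster = L/(kA) = 0.108/(0.204·33.8) = 0.01566 K/W
ΣR = 0.04950 K/W
ΔT = Q·ΣR = 318 × 0.04950 = 15.74 K
Heat flows outward, so T_out = T_in − ΔT = 21.9 − 15.74 = 6.16 °C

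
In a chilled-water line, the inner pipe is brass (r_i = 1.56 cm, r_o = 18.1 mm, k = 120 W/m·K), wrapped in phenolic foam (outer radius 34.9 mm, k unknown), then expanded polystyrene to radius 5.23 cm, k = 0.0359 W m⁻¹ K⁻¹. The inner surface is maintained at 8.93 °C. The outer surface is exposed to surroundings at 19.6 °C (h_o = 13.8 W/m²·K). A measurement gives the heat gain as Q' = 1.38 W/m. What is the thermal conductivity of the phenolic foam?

k = 0.0183 W/m·K

ΣR = ΔT/Q' = |8.93 − 19.6|/1.38 = 7.732 m·K/W
Known resistances:
  R'_brass = ln(0.0181/0.0156)/(2πk) = 0.1486/(2π·120) = 1.971×10^-4 m·K/W
  R'_expanded polystyrene = ln(0.0523/0.0349)/(2πk) = 0.4045/(2π·0.0359) = 1.793 m·K/W
  R'_conv,out = 1/(2πr h) = 1/(2π·0.0523·13.8) = 0.2205 m·K/W
R_phenolic foam = ΣR − ΣR_known = 7.732 − 2.014 = 5.718 m·K/W
ln(r₂/r₁)/(2πk) = 5.718 ⇒ k = 0.6566/(2π·5.718) = 0.0183 W/m·K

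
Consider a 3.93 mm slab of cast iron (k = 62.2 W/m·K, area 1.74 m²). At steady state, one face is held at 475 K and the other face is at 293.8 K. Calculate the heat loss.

Q = kA·ΔT/L = 62.2 × 1.74 × |475 K − 293.8 K| / 0.00393 = 4.99×10^6 W

Q = 4990 kW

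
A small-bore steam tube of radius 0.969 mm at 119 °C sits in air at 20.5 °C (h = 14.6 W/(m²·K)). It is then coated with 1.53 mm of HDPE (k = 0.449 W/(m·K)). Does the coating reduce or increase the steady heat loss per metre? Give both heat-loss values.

Critical radius for a cylinder: r_cr = k/h = 0.0308 m = 3.08 cm.
Outer radius after coating: r₂ = 9.69×10^-4 + 0.00153 = 0.002499 m.
Since r₁ < r_cr and r₂ ≤ r_cr, the coating moves toward the maximum at r_cr — heat loss rises.
Bare: R = 1/(2πr₁h) = 11.25 m·K/W; Q = 98.5/11.25 = 8.76 W/m.
Coated: R = R_cond + R_conv = 4.698 m·K/W; Q = 98.5/4.698 = 21.0 W/m.

increases: 8.76 → 21.0 W/m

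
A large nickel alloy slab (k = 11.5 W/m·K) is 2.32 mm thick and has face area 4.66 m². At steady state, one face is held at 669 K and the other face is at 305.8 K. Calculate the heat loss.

Q = 8390 kW

Q = kA·ΔT/L = 11.5 × 4.66 × |669 K − 305.8 K| / 0.00232 = 8.39×10^6 W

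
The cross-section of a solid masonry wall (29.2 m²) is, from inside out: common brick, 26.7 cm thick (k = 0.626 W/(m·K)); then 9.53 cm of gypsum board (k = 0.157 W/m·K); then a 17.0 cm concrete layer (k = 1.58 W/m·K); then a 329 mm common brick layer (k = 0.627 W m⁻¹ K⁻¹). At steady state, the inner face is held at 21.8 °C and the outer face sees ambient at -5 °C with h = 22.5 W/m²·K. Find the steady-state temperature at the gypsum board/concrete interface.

T = 5.60 °C

Resistance network (inner→outer):
  R_common brick = L/(kA) = 0.267/(0.626·29.2) = 0.01461 K/W
  R_gypsum board = L/(kA) = 0.0953/(0.157·29.2) = 0.02079 K/W
  R_concrete = L/(kA) = 0.170/(1.58·29.2) = 0.003685 K/W
  R_common brick = L/(kA) = 0.329/(0.627·29.2) = 0.01797 K/W
  R_conv,out = 1/(hA) = 1/(22.5·29.2) = 0.001522 K/W
ΣR = 0.01461 + 0.02079 + 0.003685 + 0.01797 + 0.001522 = 0.05858 K/W
Q = ΔT/ΣR = (21.8 °C − -5 °C)/0.05858 = 457.5 W
From the inner boundary to the gypsum board/concrete interface, ΣR_partial = 0.03540 K/W.
T_interface = T_in − Q·ΣR_partial = 21.8 °C − (457.5)(0.03540) = 5.60 °C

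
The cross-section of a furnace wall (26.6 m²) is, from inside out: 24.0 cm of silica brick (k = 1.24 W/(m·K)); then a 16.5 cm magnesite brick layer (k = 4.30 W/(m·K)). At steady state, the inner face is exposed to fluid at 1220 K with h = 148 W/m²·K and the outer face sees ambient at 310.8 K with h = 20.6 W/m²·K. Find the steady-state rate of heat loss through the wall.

Treat each layer as a resistance in series:
  R_conv,in = 1/(hA) = 1/(148·26.6) = 2.540×10^-4 K/W
  R_silica brick = L/(kA) = 0.240/(1.24·26.6) = 0.007276 K/W
  R_magnesite brick = L/(kA) = 0.165/(4.30·26.6) = 0.001443 K/W
  R_conv,out = 1/(hA) = 1/(20.6·26.6) = 0.001825 K/W
ΣR = 2.540×10^-4 + 0.007276 + 0.001443 + 0.001825 = 0.01080 K/W
Q = ΔT/ΣR = (1220 K − 310.8 K)/0.01080 = 84200 W

Q = 84200 W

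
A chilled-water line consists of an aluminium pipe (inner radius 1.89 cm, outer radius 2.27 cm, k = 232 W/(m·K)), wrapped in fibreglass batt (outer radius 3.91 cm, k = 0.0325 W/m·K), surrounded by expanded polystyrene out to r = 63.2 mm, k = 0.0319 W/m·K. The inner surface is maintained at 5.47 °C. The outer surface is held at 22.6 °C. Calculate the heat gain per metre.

Q' = 3.39 W/m

Series thermal resistances, inner to outer:
  R'_aluminium = ln(0.0227/0.0189)/(2πk) = 0.1832/(2π·232) = 1.257×10^-4 m·K/W
  R'_fibreglass batt = ln(0.0391/0.0227)/(2πk) = 0.5438/(2π·0.0325) = 2.663 m·K/W
  R'_expanded polystyrene = ln(0.0632/0.0391)/(2πk) = 0.4802/(2π·0.0319) = 2.396 m·K/W
ΣR = 1.257×10^-4 + 2.663 + 2.396 = 5.059 m·K/W
Q' = ΔT/ΣR = (5.47 °C − 22.6 °C)/5.059 = -3.39 W/m
(Negative Q' ⇒ heat flows inward; heat gain = 3.39 W/m.)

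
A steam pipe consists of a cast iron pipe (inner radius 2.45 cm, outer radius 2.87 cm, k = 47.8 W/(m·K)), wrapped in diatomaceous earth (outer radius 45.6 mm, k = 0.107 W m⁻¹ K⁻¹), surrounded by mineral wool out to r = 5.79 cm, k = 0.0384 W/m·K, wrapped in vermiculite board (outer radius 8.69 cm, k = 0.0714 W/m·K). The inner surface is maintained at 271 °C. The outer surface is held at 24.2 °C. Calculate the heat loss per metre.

Resistance network (inner→outer):
  R'_cast iron = ln(0.0287/0.0245)/(2πk) = 0.1582/(2π·47.8) = 5.268×10^-4 m·K/W
  R'_diatomaceous earth = ln(0.0456/0.0287)/(2πk) = 0.4630/(2π·0.107) = 0.6887 m·K/W
  R'_mineral wool = ln(0.0579/0.0456)/(2πk) = 0.2388/(2π·0.0384) = 0.9898 m·K/W
  R'_vermiculite board = ln(0.0869/0.0579)/(2πk) = 0.4060/(2π·0.0714) = 0.9051 m·K/W
ΣR = 5.268×10^-4 + 0.6887 + 0.9898 + 0.9051 = 2.584 m·K/W
Q' = ΔT/ΣR = (271 °C − 24.2 °C)/2.584 = 95.5 W/m

Q' = 95.5 W/m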